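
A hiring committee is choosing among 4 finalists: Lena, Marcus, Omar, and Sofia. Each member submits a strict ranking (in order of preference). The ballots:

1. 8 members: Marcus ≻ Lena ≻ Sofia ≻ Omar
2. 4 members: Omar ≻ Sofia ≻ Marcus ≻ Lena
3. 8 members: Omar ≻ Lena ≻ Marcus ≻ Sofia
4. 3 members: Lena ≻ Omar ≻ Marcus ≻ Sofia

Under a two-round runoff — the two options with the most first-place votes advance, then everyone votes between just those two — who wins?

Round 1 first-place votes: Lena 3, Marcus 8, Omar 12, Sofia 0.
Omar and Marcus advance.
Runoff: Omar is preferred to Marcus by 15 voters; Marcus by 8.
Omar wins the runoff.

Omar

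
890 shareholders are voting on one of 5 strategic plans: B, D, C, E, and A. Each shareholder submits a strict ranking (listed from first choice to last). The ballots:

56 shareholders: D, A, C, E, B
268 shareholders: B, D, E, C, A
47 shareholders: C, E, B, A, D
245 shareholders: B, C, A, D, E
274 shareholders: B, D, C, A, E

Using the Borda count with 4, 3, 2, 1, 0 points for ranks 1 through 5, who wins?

B

B: 56·0 + 268·4 + 47·2 + 245·4 + 274·4 = 3242
D: 56·4 + 268·3 + 47·0 + 245·1 + 274·3 = 2095
C: 56·2 + 268·1 + 47·4 + 245·3 + 274·2 = 1851
E: 56·1 + 268·2 + 47·3 + 245·0 + 274·0 = 733
A: 56·3 + 268·0 + 47·1 + 245·2 + 274·1 = 979
B has the highest Borda score (3242).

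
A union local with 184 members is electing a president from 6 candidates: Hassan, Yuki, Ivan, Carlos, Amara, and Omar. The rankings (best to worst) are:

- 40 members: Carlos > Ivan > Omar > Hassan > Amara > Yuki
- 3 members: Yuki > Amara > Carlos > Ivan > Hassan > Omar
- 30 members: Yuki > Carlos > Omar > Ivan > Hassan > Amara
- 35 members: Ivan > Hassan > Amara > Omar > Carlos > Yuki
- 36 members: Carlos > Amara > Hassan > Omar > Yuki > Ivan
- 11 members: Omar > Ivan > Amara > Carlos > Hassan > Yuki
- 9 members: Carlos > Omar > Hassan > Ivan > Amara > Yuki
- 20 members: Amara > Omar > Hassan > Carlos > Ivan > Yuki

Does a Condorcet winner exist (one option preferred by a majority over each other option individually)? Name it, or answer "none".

Carlos vs Hassan: 129–55 for Carlos.
Carlos vs Yuki: 151–33 for Carlos.
Carlos vs Ivan: 138–46 for Carlos.
Carlos vs Amara: 115–69 for Carlos.
Carlos vs Omar: 118–66 for Carlos.
Carlos beats every other option head-to-head.

Carlos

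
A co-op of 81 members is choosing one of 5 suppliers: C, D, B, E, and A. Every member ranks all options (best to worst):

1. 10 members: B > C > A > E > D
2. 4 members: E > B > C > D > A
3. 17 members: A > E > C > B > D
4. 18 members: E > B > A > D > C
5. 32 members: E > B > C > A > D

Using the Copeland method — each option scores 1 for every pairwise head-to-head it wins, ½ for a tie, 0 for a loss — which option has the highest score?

E

C: beats D and A; loses to B and E → score 2.
D: loses to C, B, E, and A → score 0.
B: beats C, D, and A; loses to E → score 3.
E: beats C, D, B, and A → score 4.
A: beats D; loses to C, B, and E → score 1.
E has the best pairwise record.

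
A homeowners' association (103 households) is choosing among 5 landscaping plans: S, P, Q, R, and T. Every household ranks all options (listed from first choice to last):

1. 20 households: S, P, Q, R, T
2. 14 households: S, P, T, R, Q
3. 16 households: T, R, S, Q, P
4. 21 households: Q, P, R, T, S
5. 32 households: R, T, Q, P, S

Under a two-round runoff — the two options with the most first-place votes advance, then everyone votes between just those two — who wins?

R

Round 1 first-place votes: S 34, P 0, Q 21, R 32, T 16.
S and R advance.
Runoff: S is preferred to R by 34 voters; R by 69.
R wins the runoff.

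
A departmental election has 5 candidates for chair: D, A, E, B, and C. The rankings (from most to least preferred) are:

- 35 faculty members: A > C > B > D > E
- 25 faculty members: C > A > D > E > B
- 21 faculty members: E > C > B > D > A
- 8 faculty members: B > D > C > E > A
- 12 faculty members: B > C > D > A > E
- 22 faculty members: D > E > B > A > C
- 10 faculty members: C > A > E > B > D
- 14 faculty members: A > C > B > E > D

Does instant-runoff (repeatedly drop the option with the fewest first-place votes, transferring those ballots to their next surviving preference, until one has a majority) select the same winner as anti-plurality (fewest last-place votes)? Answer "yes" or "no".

yes

Instant-runoff — R1 D 22, A 49, E 21, B 20, C 35 (B out); R2 D 30, A 49, E 21, C 47 (E out); R3 D 30, A 49, C 68 (D out); R4 A 71, C 76 (C winner). Winner: C.
Anti-plurality — last-place votes: D 24, A 29, E 47, B 25, C 22. Winner: C.
The two methods agree.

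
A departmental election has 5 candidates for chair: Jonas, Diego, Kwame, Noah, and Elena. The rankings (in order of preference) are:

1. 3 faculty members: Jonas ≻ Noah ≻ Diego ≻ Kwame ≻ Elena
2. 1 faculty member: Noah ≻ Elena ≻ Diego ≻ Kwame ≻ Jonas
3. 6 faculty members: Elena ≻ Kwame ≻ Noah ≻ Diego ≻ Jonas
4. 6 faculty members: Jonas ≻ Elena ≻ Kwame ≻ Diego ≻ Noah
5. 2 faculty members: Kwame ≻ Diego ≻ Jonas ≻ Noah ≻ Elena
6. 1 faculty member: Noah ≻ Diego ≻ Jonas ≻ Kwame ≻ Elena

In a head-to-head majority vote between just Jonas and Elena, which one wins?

Voters preferring Jonas to Elena: 12; preferring Elena to Jonas: 7.
Jonas wins the head-to-head.

Jonas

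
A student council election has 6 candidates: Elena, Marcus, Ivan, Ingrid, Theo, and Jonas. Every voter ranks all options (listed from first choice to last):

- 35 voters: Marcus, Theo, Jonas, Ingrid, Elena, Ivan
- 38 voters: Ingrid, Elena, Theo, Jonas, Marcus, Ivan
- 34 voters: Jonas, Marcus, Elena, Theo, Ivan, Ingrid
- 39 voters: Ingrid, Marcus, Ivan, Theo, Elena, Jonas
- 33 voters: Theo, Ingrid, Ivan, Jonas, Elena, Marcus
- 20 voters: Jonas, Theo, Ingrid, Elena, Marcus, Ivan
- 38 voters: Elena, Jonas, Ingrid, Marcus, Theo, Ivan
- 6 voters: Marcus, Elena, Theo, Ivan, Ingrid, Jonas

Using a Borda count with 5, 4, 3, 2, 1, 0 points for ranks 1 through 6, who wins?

Elena: 35·1 + 38·4 + 34·3 + 39·1 + 33·1 + 20·2 + 38·5 + 6·4 = 615
Marcus: 35·5 + 38·1 + 34·4 + 39·4 + 33·0 + 20·1 + 38·2 + 6·5 = 631
Ivan: 35·0 + 38·0 + 34·1 + 39·3 + 33·3 + 20·0 + 38·0 + 6·2 = 262
Ingrid: 35·2 + 38·5 + 34·0 + 39·5 + 33·4 + 20·3 + 38·3 + 6·1 = 767
Theo: 35·4 + 38·3 + 34·2 + 39·2 + 33·5 + 20·4 + 38·1 + 6·3 = 701
Jonas: 35·3 + 38·2 + 34·5 + 39·0 + 33·2 + 20·5 + 38·4 + 6·0 = 669
Ingrid has the highest Borda score (767).

Ingrid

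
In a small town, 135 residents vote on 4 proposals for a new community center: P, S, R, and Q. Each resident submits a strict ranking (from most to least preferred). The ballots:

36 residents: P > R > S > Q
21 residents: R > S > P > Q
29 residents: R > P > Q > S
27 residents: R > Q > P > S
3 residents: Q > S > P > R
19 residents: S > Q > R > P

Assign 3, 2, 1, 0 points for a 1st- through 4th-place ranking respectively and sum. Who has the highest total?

R

P: 36·3 + 21·1 + 29·2 + 27·1 + 3·1 + 19·0 = 217
S: 36·1 + 21·2 + 29·0 + 27·0 + 3·2 + 19·3 = 141
R: 36·2 + 21·3 + 29·3 + 27·3 + 3·0 + 19·1 = 322
Q: 36·0 + 21·0 + 29·1 + 27·2 + 3·3 + 19·2 = 130
R has the highest Borda score (322).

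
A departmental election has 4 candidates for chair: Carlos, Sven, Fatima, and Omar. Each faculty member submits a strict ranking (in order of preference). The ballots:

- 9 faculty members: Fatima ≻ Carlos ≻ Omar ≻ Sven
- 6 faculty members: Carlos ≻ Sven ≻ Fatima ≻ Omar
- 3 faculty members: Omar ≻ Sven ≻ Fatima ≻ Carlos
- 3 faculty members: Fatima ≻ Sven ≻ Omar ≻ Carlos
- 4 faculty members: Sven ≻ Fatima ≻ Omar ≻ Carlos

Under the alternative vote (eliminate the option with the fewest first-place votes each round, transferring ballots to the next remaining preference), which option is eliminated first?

Round 1: Carlos 6, Sven 4, Fatima 12, Omar 3. Eliminate Omar.

Omar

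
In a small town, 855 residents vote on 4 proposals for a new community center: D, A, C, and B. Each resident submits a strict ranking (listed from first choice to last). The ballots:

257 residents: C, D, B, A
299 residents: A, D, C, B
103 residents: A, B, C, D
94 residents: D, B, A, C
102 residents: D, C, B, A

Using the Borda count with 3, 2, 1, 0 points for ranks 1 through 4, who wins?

D

D: 257·2 + 299·2 + 103·0 + 94·3 + 102·3 = 1700
A: 257·0 + 299·3 + 103·3 + 94·1 + 102·0 = 1300
C: 257·3 + 299·1 + 103·1 + 94·0 + 102·2 = 1377
B: 257·1 + 299·0 + 103·2 + 94·2 + 102·1 = 753
D has the highest Borda score (1700).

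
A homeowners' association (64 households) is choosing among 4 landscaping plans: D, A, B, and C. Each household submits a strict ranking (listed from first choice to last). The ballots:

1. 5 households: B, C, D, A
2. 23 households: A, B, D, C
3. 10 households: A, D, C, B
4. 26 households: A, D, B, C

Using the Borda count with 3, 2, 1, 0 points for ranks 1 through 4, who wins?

A

D: 5·1 + 23·1 + 10·2 + 26·2 = 100
A: 5·0 + 23·3 + 10·3 + 26·3 = 177
B: 5·3 + 23·2 + 10·0 + 26·1 = 87
C: 5·2 + 23·0 + 10·1 + 26·0 = 20
A has the highest Borda score (177).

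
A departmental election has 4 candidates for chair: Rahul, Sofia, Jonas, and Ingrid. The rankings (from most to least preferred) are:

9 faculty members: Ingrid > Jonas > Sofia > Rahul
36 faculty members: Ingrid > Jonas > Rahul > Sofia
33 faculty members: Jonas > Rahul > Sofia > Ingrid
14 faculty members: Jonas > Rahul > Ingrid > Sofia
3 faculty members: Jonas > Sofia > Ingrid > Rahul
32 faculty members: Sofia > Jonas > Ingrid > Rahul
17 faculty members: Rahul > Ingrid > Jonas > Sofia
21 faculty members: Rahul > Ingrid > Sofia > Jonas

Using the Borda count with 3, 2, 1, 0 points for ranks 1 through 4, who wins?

Jonas

Rahul: 9·0 + 36·1 + 33·2 + 14·2 + 3·0 + 32·0 + 17·3 + 21·3 = 244
Sofia: 9·1 + 36·0 + 33·1 + 14·0 + 3·2 + 32·3 + 17·0 + 21·1 = 165
Jonas: 9·2 + 36·2 + 33·3 + 14·3 + 3·3 + 32·2 + 17·1 + 21·0 = 321
Ingrid: 9·3 + 36·3 + 33·0 + 14·1 + 3·1 + 32·1 + 17·2 + 21·2 = 260
Jonas has the highest Borda score (321).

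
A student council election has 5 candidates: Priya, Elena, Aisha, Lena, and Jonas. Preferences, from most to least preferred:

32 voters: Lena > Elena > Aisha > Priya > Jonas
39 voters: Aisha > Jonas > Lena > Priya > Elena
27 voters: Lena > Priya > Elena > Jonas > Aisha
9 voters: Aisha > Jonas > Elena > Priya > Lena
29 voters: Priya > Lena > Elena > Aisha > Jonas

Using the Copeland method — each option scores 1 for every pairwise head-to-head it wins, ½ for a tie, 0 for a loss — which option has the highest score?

Lena

Priya: beats Elena and Jonas; loses to Aisha and Lena → score 2.
Elena: beats Aisha and Jonas; loses to Priya and Lena → score 2.
Aisha: beats Priya and Jonas; loses to Elena and Lena → score 2.
Lena: beats Priya, Elena, Aisha, and Jonas → score 4.
Jonas: loses to Priya, Elena, Aisha, and Lena → score 0.
Lena has the best pairwise record.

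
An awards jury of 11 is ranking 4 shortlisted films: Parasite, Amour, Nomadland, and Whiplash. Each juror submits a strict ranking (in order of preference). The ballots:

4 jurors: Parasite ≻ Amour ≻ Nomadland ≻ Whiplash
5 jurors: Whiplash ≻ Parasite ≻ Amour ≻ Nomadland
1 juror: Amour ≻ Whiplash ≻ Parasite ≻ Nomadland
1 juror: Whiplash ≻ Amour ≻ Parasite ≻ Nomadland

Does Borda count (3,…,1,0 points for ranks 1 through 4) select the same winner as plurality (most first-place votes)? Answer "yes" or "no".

Borda — scores: Parasite 24, Amour 18, Nomadland 4, Whiplash 20. Winner: Parasite.
Plurality — first-place votes: Parasite 4, Amour 1, Nomadland 0, Whiplash 6. Winner: Whiplash.
The two methods disagree.

no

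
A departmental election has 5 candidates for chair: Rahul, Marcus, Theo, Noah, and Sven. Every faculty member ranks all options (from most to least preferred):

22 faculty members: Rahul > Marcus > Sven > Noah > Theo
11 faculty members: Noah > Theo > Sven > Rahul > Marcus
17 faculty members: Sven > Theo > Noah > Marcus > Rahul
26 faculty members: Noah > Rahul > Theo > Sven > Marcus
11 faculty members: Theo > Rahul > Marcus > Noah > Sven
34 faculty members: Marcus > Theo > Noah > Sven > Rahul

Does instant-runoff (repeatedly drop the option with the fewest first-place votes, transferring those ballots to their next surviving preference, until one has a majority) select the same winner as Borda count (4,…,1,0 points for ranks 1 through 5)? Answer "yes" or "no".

Instant-runoff — R1 Rahul 22, Marcus 34, Theo 11, Noah 37, Sven 17 (Theo out); R2 Rahul 33, Marcus 34, Noah 37, Sven 17 (Sven out); R3 Rahul 33, Marcus 34, Noah 54 (Rahul out); R4 Marcus 67, Noah 54 (Marcus winner). Winner: Marcus.
Borda — scores: Rahul 210, Marcus 241, Theo 282, Noah 283, Sven 194. Winner: Noah.
The two methods disagree.

no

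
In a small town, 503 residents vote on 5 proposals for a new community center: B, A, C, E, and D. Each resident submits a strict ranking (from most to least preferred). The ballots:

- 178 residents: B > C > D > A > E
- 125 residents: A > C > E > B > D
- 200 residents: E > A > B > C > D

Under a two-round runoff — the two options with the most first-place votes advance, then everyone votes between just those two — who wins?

Round 1 first-place votes: B 178, A 125, C 0, E 200, D 0.
E and B advance.
Runoff: E is preferred to B by 325 voters; B by 178.
E wins the runoff.

E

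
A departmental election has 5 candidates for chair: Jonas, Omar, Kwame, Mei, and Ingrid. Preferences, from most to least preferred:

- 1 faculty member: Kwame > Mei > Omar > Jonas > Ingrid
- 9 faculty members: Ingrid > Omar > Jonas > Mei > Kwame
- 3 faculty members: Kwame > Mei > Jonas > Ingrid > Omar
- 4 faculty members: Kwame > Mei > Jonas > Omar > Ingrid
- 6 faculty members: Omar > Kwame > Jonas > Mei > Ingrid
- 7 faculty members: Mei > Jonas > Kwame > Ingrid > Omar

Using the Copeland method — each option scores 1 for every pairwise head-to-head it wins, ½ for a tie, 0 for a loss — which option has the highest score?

Mei

Jonas: beats Kwame and Ingrid; ties Mei; loses to Omar → score 2.5.
Omar: beats Jonas; ties Kwame and Mei; loses to Ingrid → score 2.
Kwame: beats Ingrid; ties Omar; loses to Jonas and Mei → score 1.5.
Mei: beats Kwame and Ingrid; ties Jonas and Omar → score 3.
Ingrid: beats Omar; loses to Jonas, Kwame, and Mei → score 1.
Mei has the best pairwise record.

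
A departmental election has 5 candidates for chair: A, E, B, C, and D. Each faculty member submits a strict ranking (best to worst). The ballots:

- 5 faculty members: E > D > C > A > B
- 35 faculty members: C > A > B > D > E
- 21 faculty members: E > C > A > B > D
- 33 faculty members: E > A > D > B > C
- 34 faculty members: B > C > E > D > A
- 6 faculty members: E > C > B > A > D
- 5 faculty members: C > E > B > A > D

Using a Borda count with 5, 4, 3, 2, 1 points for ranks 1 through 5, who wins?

A: 5·2 + 35·4 + 21·3 + 33·4 + 34·1 + 6·2 + 5·2 = 401
E: 5·5 + 35·1 + 21·5 + 33·5 + 34·3 + 6·5 + 5·4 = 482
B: 5·1 + 35·3 + 21·2 + 33·2 + 34·5 + 6·3 + 5·3 = 421
C: 5·3 + 35·5 + 21·4 + 33·1 + 34·4 + 6·4 + 5·5 = 492
D: 5·4 + 35·2 + 21·1 + 33·3 + 34·2 + 6·1 + 5·1 = 289
C has the highest Borda score (492).

C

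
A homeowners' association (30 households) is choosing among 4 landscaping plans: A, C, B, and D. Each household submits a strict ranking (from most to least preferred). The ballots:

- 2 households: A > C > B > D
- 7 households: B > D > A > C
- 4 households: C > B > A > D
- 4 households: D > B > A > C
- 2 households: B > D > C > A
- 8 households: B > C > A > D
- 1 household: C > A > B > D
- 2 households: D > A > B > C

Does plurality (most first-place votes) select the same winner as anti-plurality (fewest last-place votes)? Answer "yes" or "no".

yes

Plurality — first-place votes: A 2, C 5, B 17, D 6. Winner: B.
Anti-plurality — last-place votes: A 2, C 13, B 0, D 15. Winner: B.
The two methods agree.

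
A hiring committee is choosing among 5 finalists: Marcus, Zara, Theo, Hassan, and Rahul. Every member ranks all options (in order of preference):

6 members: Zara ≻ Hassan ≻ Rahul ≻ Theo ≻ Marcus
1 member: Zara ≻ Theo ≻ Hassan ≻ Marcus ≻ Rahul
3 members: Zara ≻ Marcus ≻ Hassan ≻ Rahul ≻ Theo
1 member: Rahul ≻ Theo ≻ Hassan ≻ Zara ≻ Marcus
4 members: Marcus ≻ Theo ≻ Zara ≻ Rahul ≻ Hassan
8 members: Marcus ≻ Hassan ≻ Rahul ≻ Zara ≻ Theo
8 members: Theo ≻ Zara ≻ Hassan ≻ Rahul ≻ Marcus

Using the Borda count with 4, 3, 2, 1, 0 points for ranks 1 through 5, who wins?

Zara

Marcus: 6·0 + 1·1 + 3·3 + 1·0 + 4·4 + 8·4 + 8·0 = 58
Zara: 6·4 + 1·4 + 3·4 + 1·1 + 4·2 + 8·1 + 8·3 = 81
Theo: 6·1 + 1·3 + 3·0 + 1·3 + 4·3 + 8·0 + 8·4 = 56
Hassan: 6·3 + 1·2 + 3·2 + 1·2 + 4·0 + 8·3 + 8·2 = 68
Rahul: 6·2 + 1·0 + 3·1 + 1·4 + 4·1 + 8·2 + 8·1 = 47
Zara has the highest Borda score (81).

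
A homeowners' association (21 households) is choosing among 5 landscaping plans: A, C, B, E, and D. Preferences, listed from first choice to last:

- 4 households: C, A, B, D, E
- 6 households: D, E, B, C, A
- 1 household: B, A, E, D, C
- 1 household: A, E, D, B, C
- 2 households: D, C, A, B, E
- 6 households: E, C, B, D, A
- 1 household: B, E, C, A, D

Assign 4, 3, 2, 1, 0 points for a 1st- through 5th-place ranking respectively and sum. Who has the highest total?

E

A: 4·3 + 6·0 + 1·3 + 1·4 + 2·2 + 6·0 + 1·1 = 24
C: 4·4 + 6·1 + 1·0 + 1·0 + 2·3 + 6·3 + 1·2 = 48
B: 4·2 + 6·2 + 1·4 + 1·1 + 2·1 + 6·2 + 1·4 = 43
E: 4·0 + 6·3 + 1·2 + 1·3 + 2·0 + 6·4 + 1·3 = 50
D: 4·1 + 6·4 + 1·1 + 1·2 + 2·4 + 6·1 + 1·0 = 45
E has the highest Borda score (50).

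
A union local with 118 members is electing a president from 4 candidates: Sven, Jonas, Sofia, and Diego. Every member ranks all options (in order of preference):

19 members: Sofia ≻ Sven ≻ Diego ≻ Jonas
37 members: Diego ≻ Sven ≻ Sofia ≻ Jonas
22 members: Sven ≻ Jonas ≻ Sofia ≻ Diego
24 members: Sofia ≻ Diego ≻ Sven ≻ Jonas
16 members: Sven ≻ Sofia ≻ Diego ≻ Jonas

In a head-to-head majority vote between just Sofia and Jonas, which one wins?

Voters preferring Sofia to Jonas: 96; preferring Jonas to Sofia: 22.
Sofia wins the head-to-head.

Sofia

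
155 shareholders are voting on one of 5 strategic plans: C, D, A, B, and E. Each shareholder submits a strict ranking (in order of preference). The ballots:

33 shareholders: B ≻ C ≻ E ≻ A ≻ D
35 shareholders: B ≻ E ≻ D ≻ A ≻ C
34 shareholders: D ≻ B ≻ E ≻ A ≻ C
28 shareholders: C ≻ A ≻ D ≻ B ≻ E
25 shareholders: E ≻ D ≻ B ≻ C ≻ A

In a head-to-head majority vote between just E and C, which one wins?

Voters preferring E to C: 94; preferring C to E: 61.
E wins the head-to-head.

E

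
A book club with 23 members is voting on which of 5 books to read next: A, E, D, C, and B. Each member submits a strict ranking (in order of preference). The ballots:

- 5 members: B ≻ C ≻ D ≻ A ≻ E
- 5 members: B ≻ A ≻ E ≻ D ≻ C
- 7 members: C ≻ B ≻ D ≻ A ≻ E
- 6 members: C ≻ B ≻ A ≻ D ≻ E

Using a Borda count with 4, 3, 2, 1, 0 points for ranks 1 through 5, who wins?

B

A: 5·1 + 5·3 + 7·1 + 6·2 = 39
E: 5·0 + 5·2 + 7·0 + 6·0 = 10
D: 5·2 + 5·1 + 7·2 + 6·1 = 35
C: 5·3 + 5·0 + 7·4 + 6·4 = 67
B: 5·4 + 5·4 + 7·3 + 6·3 = 79
B has the highest Borda score (79).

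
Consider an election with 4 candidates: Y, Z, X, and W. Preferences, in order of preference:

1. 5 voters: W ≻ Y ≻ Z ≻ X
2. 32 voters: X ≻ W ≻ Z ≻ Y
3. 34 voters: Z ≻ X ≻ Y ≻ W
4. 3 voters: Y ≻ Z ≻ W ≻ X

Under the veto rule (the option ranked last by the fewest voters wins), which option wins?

Last-place votes: Y 32, Z 0, X 8, W 34.
Z is ranked last by the fewest voters, so Z wins.

Z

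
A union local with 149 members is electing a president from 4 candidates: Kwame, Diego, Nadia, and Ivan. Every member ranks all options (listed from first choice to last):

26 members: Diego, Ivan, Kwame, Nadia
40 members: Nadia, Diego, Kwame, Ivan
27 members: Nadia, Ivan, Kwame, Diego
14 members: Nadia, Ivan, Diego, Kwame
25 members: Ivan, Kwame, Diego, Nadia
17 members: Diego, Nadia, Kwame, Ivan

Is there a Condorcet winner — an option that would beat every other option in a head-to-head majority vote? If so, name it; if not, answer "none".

Nadia vs Kwame: 98–51 for Nadia.
Nadia vs Diego: 81–68 for Nadia.
Nadia vs Ivan: 98–51 for Nadia.
Nadia beats every other option head-to-head.

Nadia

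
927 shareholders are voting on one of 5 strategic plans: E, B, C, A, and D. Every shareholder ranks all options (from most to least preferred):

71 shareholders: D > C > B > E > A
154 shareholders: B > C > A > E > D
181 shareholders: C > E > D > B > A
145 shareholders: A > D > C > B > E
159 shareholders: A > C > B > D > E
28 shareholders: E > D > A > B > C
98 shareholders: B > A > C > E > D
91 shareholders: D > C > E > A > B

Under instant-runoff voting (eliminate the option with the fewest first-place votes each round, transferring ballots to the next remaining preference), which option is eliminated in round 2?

Round 1: E 28, B 252, C 181, A 304, D 162. Eliminate E.
Round 2: B 252, C 181, A 304, D 190. Eliminate C.

C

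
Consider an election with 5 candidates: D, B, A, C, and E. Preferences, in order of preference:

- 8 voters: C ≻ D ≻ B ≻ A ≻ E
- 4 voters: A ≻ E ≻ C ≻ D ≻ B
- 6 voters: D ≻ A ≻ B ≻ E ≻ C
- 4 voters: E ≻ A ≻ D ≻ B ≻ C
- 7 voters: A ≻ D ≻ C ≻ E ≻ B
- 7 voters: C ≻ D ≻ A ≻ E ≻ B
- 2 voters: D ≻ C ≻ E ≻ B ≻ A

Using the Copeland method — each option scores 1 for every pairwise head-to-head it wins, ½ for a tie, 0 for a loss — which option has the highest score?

D: beats B, A, and E; ties C → score 3.5.
B: loses to D, A, C, and E → score 0.
A: beats B, C, and E; loses to D → score 3.
C: beats B and E; ties D; loses to A → score 2.5.
E: beats B; loses to D, A, and C → score 1.
D has the best pairwise record.

D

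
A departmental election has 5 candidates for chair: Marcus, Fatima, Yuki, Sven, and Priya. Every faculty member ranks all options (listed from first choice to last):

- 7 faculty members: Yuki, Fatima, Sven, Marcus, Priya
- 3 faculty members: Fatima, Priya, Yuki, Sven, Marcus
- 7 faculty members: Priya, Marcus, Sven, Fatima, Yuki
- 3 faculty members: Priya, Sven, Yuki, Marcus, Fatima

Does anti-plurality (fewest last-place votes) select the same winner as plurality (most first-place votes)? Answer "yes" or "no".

Anti-plurality — last-place votes: Marcus 3, Fatima 3, Yuki 7, Sven 0, Priya 7. Winner: Sven.
Plurality — first-place votes: Marcus 0, Fatima 3, Yuki 7, Sven 0, Priya 10. Winner: Priya.
The two methods disagree.

no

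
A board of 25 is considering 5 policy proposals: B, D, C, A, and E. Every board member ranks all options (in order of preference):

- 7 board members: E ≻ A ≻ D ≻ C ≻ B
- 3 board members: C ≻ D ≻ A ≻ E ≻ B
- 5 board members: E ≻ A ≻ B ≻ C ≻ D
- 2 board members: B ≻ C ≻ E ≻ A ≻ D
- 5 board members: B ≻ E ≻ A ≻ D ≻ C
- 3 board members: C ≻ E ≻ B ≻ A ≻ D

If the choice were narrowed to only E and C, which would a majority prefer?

Voters preferring E to C: 17; preferring C to E: 8.
E wins the head-to-head.

E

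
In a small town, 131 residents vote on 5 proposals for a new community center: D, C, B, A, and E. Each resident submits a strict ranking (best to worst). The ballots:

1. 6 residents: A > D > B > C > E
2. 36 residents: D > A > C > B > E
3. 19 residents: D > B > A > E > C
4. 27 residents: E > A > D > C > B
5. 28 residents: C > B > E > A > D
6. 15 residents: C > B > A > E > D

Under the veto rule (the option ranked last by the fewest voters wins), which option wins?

Last-place votes: D 43, C 19, B 27, A 0, E 42.
A is ranked last by the fewest voters, so A wins.

A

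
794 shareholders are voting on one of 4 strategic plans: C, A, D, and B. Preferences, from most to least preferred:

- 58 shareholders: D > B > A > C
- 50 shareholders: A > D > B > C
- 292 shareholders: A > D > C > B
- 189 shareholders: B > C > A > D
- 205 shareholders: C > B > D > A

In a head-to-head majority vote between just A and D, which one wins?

Voters preferring A to D: 531; preferring D to A: 263.
A wins the head-to-head.

A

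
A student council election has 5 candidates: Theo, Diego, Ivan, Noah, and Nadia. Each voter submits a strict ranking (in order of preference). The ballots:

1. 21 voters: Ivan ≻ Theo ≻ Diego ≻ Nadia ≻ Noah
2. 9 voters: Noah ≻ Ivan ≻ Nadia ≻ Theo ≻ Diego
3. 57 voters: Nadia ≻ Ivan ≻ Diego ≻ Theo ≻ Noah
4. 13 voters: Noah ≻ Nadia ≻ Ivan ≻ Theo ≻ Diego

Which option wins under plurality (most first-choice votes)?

First-place votes: Theo 0, Diego 0, Ivan 21, Noah 22, Nadia 57.
Nadia has the most first-place votes.

Nadia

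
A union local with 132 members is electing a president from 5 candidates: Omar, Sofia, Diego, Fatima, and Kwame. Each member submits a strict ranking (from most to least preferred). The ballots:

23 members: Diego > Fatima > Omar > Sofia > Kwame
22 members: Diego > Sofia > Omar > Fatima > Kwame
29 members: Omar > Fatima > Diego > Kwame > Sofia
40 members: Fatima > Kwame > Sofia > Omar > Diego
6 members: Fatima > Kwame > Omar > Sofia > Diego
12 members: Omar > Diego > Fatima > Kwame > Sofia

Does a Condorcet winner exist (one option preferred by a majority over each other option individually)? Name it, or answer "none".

Fatima

Fatima vs Omar: 69–63 for Fatima.
Fatima vs Sofia: 110–22 for Fatima.
Fatima vs Diego: 75–57 for Fatima.
Fatima vs Kwame: 132–0 for Fatima.
Fatima beats every other option head-to-head.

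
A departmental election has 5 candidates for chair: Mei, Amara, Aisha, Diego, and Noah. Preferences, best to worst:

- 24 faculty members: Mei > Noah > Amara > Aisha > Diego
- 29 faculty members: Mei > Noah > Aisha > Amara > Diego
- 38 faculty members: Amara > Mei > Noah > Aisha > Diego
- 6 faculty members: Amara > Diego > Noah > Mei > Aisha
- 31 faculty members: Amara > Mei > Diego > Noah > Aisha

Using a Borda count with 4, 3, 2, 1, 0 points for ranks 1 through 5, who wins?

Mei: 24·4 + 29·4 + 38·3 + 6·1 + 31·3 = 425
Amara: 24·2 + 29·1 + 38·4 + 6·4 + 31·4 = 377
Aisha: 24·1 + 29·2 + 38·1 + 6·0 + 31·0 = 120
Diego: 24·0 + 29·0 + 38·0 + 6·3 + 31·2 = 80
Noah: 24·3 + 29·3 + 38·2 + 6·2 + 31·1 = 278
Mei has the highest Borda score (425).

Mei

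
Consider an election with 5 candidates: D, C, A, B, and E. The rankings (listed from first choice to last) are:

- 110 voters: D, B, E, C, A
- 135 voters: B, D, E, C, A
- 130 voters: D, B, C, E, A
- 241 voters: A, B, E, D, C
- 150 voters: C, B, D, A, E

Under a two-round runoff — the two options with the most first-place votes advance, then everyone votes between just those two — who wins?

D

Round 1 first-place votes: D 240, C 150, A 241, B 135, E 0.
A and D advance.
Runoff: A is preferred to D by 241 voters; D by 525.
D wins the runoff.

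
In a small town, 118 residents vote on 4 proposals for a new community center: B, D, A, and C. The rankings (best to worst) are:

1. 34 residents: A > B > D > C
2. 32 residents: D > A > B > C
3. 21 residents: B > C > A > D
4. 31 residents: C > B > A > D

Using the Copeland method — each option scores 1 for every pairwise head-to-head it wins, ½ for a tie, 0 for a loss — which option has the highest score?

B: beats D and C; loses to A → score 2.
D: beats C; loses to B and A → score 1.
A: beats B, D, and C → score 3.
C: loses to B, D, and A → score 0.
A has the best pairwise record.

A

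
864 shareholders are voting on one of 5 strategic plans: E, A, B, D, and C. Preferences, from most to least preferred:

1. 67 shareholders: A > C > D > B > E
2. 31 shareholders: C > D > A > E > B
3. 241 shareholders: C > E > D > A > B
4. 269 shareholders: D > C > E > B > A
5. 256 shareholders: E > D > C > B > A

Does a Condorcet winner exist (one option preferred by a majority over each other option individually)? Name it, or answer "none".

none

Checking pairwise contests:
C beats E 608–256.
E beats A 766–98.
E beats B 797–67.
E beats D 497–367.
D beats C 525–339.
Every option loses at least one head-to-head, so there is no Condorcet winner.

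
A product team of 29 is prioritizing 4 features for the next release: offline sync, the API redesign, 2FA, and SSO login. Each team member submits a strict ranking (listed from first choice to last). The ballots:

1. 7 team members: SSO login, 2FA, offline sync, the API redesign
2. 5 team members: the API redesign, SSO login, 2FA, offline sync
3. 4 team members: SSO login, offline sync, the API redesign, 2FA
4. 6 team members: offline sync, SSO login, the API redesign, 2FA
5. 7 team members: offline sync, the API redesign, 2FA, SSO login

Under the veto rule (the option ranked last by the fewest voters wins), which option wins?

offline sync

Last-place votes: offline sync 5, the API redesign 7, 2FA 10, SSO login 7.
offline sync is ranked last by the fewest voters, so offline sync wins.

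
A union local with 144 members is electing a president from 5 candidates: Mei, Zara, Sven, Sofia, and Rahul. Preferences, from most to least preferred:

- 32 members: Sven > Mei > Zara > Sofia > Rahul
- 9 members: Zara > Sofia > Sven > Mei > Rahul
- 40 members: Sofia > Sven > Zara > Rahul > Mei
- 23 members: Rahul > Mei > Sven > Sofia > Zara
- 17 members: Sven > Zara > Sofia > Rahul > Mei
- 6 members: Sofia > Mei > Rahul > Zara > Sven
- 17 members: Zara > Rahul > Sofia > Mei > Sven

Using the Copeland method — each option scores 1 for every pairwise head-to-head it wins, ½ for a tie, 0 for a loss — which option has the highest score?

Sven

Mei: loses to Zara, Sven, Sofia, and Rahul → score 0.
Zara: beats Mei, Sofia, and Rahul; loses to Sven → score 3.
Sven: beats Mei, Zara, and Rahul; ties Sofia → score 3.5.
Sofia: beats Mei and Rahul; ties Sven; loses to Zara → score 2.5.
Rahul: beats Mei; loses to Zara, Sven, and Sofia → score 1.
Sven has the best pairwise record.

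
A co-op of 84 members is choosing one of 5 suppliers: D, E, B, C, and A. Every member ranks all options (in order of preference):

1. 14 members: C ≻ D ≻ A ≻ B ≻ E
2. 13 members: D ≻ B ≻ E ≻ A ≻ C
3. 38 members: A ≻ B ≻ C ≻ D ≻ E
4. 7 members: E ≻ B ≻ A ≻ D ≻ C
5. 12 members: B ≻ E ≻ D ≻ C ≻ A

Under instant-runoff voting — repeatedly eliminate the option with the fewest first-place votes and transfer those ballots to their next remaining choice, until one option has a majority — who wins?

Round 1: D 13, E 7, B 12, C 14, A 38. Eliminate E.
Round 2: D 13, B 19, C 14, A 38. Eliminate D.
Round 3: B 32, C 14, A 38. Eliminate C.
Round 4: B 32, A 52. A has a majority.

A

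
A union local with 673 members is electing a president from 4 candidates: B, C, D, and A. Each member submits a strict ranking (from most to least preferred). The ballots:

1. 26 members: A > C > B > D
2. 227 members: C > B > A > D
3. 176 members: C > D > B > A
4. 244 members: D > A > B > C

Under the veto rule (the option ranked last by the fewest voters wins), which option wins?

Last-place votes: B 0, C 244, D 253, A 176.
B is ranked last by the fewest voters, so B wins.

B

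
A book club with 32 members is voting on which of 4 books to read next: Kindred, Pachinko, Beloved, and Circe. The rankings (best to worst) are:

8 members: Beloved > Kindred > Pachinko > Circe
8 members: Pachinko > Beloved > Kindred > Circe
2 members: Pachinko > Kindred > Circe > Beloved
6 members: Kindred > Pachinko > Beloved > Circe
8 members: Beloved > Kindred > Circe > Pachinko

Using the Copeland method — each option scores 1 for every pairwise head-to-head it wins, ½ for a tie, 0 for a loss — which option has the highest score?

Kindred: beats Pachinko and Circe; loses to Beloved → score 2.
Pachinko: beats Circe; ties Beloved; loses to Kindred → score 1.5.
Beloved: beats Kindred and Circe; ties Pachinko → score 2.5.
Circe: loses to Kindred, Pachinko, and Beloved → score 0.
Beloved has the best pairwise record.

Beloved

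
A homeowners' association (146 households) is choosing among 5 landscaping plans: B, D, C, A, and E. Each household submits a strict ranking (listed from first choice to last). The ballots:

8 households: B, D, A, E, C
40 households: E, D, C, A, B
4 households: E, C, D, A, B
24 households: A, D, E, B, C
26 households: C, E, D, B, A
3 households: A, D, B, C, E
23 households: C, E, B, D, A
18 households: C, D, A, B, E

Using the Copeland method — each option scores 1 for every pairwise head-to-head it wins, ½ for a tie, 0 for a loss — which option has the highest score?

B: loses to D, C, A, and E → score 0.
D: beats B, C, and A; loses to E → score 3.
C: beats B and A; loses to D and E → score 2.
A: beats B; loses to D, C, and E → score 1.
E: beats B, D, C, and A → score 4.
E has the best pairwise record.

E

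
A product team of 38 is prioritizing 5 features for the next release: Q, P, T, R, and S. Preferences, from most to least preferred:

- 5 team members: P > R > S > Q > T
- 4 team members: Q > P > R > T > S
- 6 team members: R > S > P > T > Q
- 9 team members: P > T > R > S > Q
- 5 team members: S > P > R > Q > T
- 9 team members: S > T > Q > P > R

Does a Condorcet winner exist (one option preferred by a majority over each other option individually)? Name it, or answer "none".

none

Checking pairwise contests:
P beats Q 25–13.
S beats P 20–18.
P beats T 29–9.
P beats R 32–6.
R beats S 24–14.
Every option loses at least one head-to-head, so there is no Condorcet winner.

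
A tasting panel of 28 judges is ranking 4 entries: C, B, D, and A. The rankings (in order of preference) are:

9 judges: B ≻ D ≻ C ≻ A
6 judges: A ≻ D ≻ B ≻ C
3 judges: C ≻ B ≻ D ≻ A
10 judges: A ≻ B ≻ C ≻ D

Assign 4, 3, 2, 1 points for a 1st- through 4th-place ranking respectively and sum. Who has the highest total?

B

C: 9·2 + 6·1 + 3·4 + 10·2 = 56
B: 9·4 + 6·2 + 3·3 + 10·3 = 87
D: 9·3 + 6·3 + 3·2 + 10·1 = 61
A: 9·1 + 6·4 + 3·1 + 10·4 = 76
B has the highest Borda score (87).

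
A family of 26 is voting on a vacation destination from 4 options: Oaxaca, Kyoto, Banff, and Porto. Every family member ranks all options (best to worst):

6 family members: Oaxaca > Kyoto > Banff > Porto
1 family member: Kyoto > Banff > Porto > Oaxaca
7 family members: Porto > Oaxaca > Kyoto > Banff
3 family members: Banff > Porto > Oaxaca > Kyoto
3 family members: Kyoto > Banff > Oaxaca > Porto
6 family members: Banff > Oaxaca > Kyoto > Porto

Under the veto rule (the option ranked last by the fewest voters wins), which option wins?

Last-place votes: Oaxaca 1, Kyoto 3, Banff 7, Porto 15.
Oaxaca is ranked last by the fewest voters, so Oaxaca wins.

Oaxaca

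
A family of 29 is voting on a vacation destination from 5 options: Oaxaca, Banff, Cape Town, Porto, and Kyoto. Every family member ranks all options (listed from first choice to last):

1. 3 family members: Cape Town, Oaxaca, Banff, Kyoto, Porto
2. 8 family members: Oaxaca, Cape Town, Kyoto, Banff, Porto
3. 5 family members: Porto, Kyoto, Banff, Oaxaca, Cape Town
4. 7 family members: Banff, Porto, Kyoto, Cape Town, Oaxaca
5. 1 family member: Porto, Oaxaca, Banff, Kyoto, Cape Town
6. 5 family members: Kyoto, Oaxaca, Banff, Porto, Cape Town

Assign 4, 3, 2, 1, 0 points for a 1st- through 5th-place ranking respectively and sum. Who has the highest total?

Kyoto

Oaxaca: 3·3 + 8·4 + 5·1 + 7·0 + 1·3 + 5·3 = 64
Banff: 3·2 + 8·1 + 5·2 + 7·4 + 1·2 + 5·2 = 64
Cape Town: 3·4 + 8·3 + 5·0 + 7·1 + 1·0 + 5·0 = 43
Porto: 3·0 + 8·0 + 5·4 + 7·3 + 1·4 + 5·1 = 50
Kyoto: 3·1 + 8·2 + 5·3 + 7·2 + 1·1 + 5·4 = 69
Kyoto has the highest Borda score (69).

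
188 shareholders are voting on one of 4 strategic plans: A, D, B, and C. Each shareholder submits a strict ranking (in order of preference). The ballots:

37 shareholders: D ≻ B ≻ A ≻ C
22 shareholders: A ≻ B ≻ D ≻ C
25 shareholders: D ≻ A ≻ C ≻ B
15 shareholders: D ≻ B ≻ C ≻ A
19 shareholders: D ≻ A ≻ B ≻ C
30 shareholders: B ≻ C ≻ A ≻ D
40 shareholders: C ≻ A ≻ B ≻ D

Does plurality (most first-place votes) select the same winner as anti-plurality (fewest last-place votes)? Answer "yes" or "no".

no

Plurality — first-place votes: A 22, D 96, B 30, C 40. Winner: D.
Anti-plurality — last-place votes: A 15, D 70, B 25, C 78. Winner: A.
The two methods disagree.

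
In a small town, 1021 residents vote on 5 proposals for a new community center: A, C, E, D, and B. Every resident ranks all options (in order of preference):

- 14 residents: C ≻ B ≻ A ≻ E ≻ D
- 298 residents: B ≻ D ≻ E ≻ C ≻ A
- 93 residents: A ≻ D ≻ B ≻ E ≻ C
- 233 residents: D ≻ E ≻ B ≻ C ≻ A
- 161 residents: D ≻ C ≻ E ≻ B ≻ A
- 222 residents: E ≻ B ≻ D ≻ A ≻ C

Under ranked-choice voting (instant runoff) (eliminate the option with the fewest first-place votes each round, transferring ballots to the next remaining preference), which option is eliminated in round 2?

Round 1: A 93, C 14, E 222, D 394, B 298. Eliminate C.
Round 2: A 93, E 222, D 394, B 312. Eliminate A.

A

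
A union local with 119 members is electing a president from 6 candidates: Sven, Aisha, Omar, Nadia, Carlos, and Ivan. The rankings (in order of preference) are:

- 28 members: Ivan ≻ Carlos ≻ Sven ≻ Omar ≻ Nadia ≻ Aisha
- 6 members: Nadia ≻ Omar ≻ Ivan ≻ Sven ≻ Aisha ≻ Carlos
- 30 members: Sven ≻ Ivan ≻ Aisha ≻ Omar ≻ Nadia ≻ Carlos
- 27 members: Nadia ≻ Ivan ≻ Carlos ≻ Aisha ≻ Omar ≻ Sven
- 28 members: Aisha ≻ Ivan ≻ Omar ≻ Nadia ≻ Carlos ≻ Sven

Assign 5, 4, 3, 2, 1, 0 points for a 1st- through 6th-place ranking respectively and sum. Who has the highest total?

Ivan

Sven: 28·3 + 6·2 + 30·5 + 27·0 + 28·0 = 246
Aisha: 28·0 + 6·1 + 30·3 + 27·2 + 28·5 = 290
Omar: 28·2 + 6·4 + 30·2 + 27·1 + 28·3 = 251
Nadia: 28·1 + 6·5 + 30·1 + 27·5 + 28·2 = 279
Carlos: 28·4 + 6·0 + 30·0 + 27·3 + 28·1 = 221
Ivan: 28·5 + 6·3 + 30·4 + 27·4 + 28·4 = 498
Ivan has the highest Borda score (498).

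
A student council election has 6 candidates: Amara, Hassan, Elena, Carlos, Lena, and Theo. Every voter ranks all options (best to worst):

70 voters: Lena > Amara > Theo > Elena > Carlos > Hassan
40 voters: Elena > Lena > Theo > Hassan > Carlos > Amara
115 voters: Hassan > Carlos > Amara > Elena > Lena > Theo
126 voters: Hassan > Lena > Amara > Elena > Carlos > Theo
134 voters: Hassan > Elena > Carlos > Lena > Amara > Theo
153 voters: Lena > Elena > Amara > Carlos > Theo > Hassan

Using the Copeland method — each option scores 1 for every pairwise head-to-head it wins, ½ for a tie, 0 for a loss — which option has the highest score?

Hassan

Amara: beats Carlos and Theo; loses to Hassan, Elena, and Lena → score 2.
Hassan: beats Amara, Elena, Carlos, Lena, and Theo → score 5.
Elena: beats Amara, Carlos, and Theo; loses to Hassan and Lena → score 3.
Carlos: beats Theo; loses to Amara, Hassan, Elena, and Lena → score 1.
Lena: beats Amara, Elena, Carlos, and Theo; loses to Hassan → score 4.
Theo: loses to Amara, Hassan, Elena, Carlos, and Lena → score 0.
Hassan has the best pairwise record.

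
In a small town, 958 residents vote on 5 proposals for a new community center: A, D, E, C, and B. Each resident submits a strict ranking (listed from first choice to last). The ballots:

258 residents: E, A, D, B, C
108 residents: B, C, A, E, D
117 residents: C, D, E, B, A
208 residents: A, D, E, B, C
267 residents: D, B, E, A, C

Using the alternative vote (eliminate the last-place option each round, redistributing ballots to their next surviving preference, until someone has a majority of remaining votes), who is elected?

D

Round 1: A 208, D 267, E 258, C 117, B 108. Eliminate B.
Round 2: A 208, D 267, E 258, C 225. Eliminate A.
Round 3: D 475, E 258, C 225. Eliminate C.
Round 4: D 592, E 366. D has a majority.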